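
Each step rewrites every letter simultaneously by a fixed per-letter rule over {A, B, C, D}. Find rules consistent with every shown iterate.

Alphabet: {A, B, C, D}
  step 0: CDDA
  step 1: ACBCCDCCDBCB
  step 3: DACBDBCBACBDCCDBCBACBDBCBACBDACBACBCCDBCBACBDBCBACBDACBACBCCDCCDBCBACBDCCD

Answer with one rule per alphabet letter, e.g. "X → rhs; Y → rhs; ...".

  step 0 ⇒ step 1: CDDA ⇒ ACB·CCD·CCD·BCB
    A ↦ BCB
    C ↦ ACB
    D ↦ CCD
    B ↦ D  (constrained at step 1)

A->BCB, B->D, C->ACB, D->CCD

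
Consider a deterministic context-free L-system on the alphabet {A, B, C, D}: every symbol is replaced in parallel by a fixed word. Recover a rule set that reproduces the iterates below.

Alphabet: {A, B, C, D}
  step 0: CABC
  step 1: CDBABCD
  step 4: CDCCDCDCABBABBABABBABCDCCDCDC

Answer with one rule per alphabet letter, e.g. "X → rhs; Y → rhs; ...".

A->B, B->AB, C->CD, D->C

  step 0 ⇒ step 1: CABC ⇒ CD·B·AB·CD
    A ↦ B
    B ↦ AB
    C ↦ CD
    D ↦ C  (constrained at step 1)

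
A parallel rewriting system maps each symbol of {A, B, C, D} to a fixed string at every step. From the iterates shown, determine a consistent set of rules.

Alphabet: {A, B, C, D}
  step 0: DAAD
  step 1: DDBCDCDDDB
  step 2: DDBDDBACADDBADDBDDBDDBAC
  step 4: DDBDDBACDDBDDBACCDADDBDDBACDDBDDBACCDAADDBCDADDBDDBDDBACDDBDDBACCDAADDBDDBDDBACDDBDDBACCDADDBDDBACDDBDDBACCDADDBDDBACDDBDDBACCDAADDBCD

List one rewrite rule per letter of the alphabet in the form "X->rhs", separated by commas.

A->CD, B->AC, C->A, D->DDB

  step 1 ⇒ step 2: DDBCDCDDDB ⇒ DDB·DDB·AC·A·DDB·A·DDB·DDB·DDB·AC
    B ↦ AC
    C ↦ A
    D ↦ DDB
  step 0 ⇒ step 1: DAAD ⇒ DDB·CD·CD·DDB
    A ↦ CD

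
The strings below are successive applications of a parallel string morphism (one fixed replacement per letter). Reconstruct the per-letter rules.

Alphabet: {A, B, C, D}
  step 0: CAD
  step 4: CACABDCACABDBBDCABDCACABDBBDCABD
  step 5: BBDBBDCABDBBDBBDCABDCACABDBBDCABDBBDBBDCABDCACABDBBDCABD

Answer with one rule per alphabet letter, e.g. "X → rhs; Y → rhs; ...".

  step 4 ⇒ step 5: CACABDCACABDBBDCABDCACABDBBDCABD ⇒ BB·D·BB·D·CA·BD·BB·D·BB·D·CA·BD·CA·CA·BD·BB·D·CA·BD·BB·D·BB·D·CA·BD·CA·CA·BD·BB·D·CA·BD
    A ↦ D
    B ↦ CA
    C ↦ BB
    D ↦ BD

A->D, B->CA, C->BB, D->BD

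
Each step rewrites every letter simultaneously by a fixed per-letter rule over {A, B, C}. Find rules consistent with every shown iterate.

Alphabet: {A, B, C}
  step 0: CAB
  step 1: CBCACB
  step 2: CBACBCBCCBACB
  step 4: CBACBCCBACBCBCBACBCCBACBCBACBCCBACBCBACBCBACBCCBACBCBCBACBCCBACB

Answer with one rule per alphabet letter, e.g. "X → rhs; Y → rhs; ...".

A->C, B->ACB, C->CB

  step 1 ⇒ step 2: CBCACB ⇒ CB·ACB·CB·C·CB·ACB
    A ↦ C
    B ↦ ACB
    C ↦ CB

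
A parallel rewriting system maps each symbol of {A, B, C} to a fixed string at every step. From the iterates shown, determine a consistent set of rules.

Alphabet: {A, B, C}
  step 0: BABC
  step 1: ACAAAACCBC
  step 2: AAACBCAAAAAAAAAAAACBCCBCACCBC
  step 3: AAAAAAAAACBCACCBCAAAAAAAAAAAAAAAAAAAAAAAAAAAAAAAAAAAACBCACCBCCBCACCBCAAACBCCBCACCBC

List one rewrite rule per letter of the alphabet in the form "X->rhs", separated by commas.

  step 2 ⇒ step 3: AAACBCAAAAAAAAAAAACBCCBCACCBC ⇒ AAA·AAA·AAA·CBC·AC·CBC·AAA·AAA·AAA·AAA·AAA·AAA·AAA·AAA·AAA·AAA·AAA·AAA·CBC·AC·CBC·CBC·AC·CBC·AAA·CBC·CBC·AC·CBC
    A ↦ AAA
    B ↦ AC
    C ↦ CBC

A->AAA, B->AC, C->CBC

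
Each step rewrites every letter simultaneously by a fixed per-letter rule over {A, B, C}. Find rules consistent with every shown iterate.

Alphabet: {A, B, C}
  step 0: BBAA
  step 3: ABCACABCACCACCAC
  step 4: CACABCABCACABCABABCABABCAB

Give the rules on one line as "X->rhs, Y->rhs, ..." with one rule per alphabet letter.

  step 3 ⇒ step 4: ABCACABCACCACCAC ⇒ C·AC·AB·C·AB·C·AC·AB·C·AB·AB·C·AB·AB·C·AB
    A ↦ C
    B ↦ AC
    C ↦ AB

A->C, B->AC, C->AB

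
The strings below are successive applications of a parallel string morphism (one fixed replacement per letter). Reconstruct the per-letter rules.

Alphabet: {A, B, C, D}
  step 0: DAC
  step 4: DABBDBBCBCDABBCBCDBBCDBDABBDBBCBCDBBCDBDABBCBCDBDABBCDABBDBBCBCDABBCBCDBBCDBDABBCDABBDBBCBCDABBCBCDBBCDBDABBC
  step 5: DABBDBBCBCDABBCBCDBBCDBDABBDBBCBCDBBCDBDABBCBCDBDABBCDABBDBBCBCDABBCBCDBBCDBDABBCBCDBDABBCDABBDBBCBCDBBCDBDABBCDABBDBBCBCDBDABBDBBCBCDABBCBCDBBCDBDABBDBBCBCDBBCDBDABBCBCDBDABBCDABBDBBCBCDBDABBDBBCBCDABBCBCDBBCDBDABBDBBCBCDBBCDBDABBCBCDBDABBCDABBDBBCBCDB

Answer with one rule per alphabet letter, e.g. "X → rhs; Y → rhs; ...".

A->BDB, B->BC, C->DB, D->DAB

  step 4 ⇒ step 5: DABBDBBCBCDABBCBCDBBCDBDABBDBBCBCDBBCDBDABBCBCDBDABBCDABBDBBCBCDABBCBCDBBCDBDABBCDABBDBBCBCDABBCBCDBBCDBDABBC ⇒ DAB·BDB·BC·BC·DAB·BC·BC·DB·BC·DB·DAB·BDB·BC·BC·DB·BC·DB·DAB·BC·BC·DB·DAB·BC·DAB·BDB·BC·BC·DAB·BC·BC·DB·BC·DB·DAB·BC·BC·DB·DAB·BC·DAB·BDB·BC·BC·DB·BC·DB·DAB·BC·DAB·BDB·BC·BC·DB·DAB·BDB·BC·BC·DAB·BC·BC·DB·BC·DB·DAB·BDB·BC·BC·DB·BC·DB·DAB·BC·BC·DB·DAB·BC·DAB·BDB·BC·BC·DB·DAB·BDB·BC·BC·DAB·BC·BC·DB·BC·DB·DAB·BDB·BC·BC·DB·BC·DB·DAB·BC·BC·DB·DAB·BC·DAB·BDB·BC·BC·DB
    A ↦ BDB
    B ↦ BC
    C ↦ DB
    D ↦ DAB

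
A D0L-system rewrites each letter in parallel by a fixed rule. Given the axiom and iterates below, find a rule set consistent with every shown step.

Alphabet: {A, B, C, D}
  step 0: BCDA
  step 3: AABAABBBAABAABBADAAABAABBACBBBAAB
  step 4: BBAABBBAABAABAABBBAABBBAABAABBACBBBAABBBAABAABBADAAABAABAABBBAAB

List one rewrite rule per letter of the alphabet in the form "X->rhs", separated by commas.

  step 3 ⇒ step 4: AABAABBBAABAABBADAAABAABBACBBBAAB ⇒ B·B·AAB·B·B·AAB·AAB·AAB·B·B·AAB·B·B·AAB·AAB·B·AC·B·B·B·AAB·B·B·AAB·AAB·B·ADA·AAB·AAB·AAB·B·B·AAB
    A ↦ B
    B ↦ AAB
    C ↦ ADA
    D ↦ AC

A->B, B->AAB, C->ADA, D->AC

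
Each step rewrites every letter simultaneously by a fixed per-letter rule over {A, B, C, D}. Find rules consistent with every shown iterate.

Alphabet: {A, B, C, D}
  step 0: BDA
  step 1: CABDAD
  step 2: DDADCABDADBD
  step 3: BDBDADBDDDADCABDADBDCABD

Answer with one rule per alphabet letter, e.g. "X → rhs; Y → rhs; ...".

A->AD, B->CA, C->DD, D->BD

  step 2 ⇒ step 3: DDADCABDADBD ⇒ BD·BD·AD·BD·DD·AD·CA·BD·AD·BD·CA·BD
    A ↦ AD
    B ↦ CA
    C ↦ DD
    D ↦ BD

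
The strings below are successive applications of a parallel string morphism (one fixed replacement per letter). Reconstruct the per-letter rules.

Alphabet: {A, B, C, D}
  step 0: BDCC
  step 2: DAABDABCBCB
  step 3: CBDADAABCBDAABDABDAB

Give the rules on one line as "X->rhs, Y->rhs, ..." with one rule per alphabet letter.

A->DA, B->AB, C->D, D->CB

  step 2 ⇒ step 3: DAABDABCBCB ⇒ CB·DA·DA·AB·CB·DA·AB·D·AB·D·AB
    A ↦ DA
    B ↦ AB
    C ↦ D
    D ↦ CB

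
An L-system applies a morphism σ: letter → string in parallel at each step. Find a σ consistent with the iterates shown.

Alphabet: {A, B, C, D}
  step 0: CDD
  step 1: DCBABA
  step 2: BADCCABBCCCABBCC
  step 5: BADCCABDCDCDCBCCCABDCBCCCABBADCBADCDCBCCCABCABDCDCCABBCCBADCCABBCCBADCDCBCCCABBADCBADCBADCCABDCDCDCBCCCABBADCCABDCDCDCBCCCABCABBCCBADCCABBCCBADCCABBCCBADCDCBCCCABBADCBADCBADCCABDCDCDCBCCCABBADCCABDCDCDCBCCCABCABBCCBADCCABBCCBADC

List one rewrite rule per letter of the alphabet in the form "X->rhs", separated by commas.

A->BCC, B->CAB, C->DC, D->BA

  step 1 ⇒ step 2: DCBABA ⇒ BA·DC·CAB·BCC·CAB·BCC
    A ↦ BCC
    B ↦ CAB
    C ↦ DC
    D ↦ BA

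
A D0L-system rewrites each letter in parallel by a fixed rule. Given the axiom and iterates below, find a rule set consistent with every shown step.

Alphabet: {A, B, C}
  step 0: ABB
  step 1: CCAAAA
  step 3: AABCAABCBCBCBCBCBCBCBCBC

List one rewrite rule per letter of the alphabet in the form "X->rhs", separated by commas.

A->CC, B->AA, C->BC

  step 0 ⇒ step 1: ABB ⇒ CC·AA·AA
    A ↦ CC
    B ↦ AA
    C ↦ BC  (constrained at step 1)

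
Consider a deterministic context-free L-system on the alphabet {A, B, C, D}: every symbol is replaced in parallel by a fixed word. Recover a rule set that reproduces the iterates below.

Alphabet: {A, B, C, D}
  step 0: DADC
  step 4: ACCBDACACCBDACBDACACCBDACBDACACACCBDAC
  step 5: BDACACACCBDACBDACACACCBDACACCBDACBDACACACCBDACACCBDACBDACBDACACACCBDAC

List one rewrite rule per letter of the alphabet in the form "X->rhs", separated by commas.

A->BD, B->AC, C->AC, D->C

  step 4 ⇒ step 5: ACCBDACACCBDACBDACACCBDACBDACACACCBDAC ⇒ BD·AC·AC·AC·C·BD·AC·BD·AC·AC·AC·C·BD·AC·AC·C·BD·AC·BD·AC·AC·AC·C·BD·AC·AC·C·BD·AC·BD·AC·BD·AC·AC·AC·C·BD·AC
    A ↦ BD
    B ↦ AC
    C ↦ AC
    D ↦ C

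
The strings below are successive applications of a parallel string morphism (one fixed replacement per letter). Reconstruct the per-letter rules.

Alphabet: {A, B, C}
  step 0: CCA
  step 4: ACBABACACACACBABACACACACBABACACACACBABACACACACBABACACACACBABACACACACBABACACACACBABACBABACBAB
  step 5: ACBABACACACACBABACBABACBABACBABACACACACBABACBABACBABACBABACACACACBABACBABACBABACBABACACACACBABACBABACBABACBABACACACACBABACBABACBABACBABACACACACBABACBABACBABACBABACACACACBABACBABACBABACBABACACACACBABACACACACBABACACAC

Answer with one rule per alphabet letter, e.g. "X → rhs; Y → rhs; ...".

  step 4 ⇒ step 5: ACBABACACACACBABACACACACBABACACACACBABACACACACBABACACACACBABACACACACBABACACACACBABACBABACBAB ⇒ AC·BAB·AC·AC·AC·AC·BAB·AC·BAB·AC·BAB·AC·BAB·AC·AC·AC·AC·BAB·AC·BAB·AC·BAB·AC·BAB·AC·AC·AC·AC·BAB·AC·BAB·AC·BAB·AC·BAB·AC·AC·AC·AC·BAB·AC·BAB·AC·BAB·AC·BAB·AC·AC·AC·AC·BAB·AC·BAB·AC·BAB·AC·BAB·AC·AC·AC·AC·BAB·AC·BAB·AC·BAB·AC·BAB·AC·AC·AC·AC·BAB·AC·BAB·AC·BAB·AC·BAB·AC·AC·AC·AC·BAB·AC·AC·AC·AC·BAB·AC·AC·AC
    A ↦ AC
    B ↦ AC
    C ↦ BAB

A->AC, B->AC, C->BAB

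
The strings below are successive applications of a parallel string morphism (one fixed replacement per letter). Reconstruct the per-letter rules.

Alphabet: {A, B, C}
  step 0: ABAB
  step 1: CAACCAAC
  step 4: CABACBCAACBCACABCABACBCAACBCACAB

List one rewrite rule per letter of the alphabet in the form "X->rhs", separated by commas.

  step 0 ⇒ step 1: ABAB ⇒ CA·AC·CA·AC
    A ↦ CA
    B ↦ AC
    C ↦ B  (constrained at step 1)

A->CA, B->AC, C->B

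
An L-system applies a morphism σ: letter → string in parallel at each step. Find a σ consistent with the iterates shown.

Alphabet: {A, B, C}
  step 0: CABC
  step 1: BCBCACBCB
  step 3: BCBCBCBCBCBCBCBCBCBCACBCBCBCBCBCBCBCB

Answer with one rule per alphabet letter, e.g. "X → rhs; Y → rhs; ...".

  step 0 ⇒ step 1: CABC ⇒ BCB·CA·C·BCB
    A ↦ CA
    B ↦ C
    C ↦ BCB

A->CA, B->C, C->BCB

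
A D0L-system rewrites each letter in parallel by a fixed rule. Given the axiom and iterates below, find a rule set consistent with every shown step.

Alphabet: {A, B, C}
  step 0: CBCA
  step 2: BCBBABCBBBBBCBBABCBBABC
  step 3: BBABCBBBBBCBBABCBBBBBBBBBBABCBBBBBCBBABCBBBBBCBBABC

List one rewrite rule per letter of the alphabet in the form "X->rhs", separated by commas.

  step 2 ⇒ step 3: BCBBABCBBBBBCBBABCBBABC ⇒ BB·ABC·BB·BB·BC·BB·ABC·BB·BB·BB·BB·BB·ABC·BB·BB·BC·BB·ABC·BB·BB·BC·BB·ABC
    A ↦ BC
    B ↦ BB
    C ↦ ABC

A->BC, B->BB, C->ABC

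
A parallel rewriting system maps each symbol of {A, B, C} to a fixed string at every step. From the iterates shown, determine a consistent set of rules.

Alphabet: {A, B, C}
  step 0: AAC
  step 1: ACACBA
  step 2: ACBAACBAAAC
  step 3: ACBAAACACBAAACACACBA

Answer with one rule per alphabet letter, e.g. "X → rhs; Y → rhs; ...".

  step 2 ⇒ step 3: ACBAACBAAAC ⇒ AC·BA·A·AC·AC·BA·A·AC·AC·AC·BA
    A ↦ AC
    B ↦ A
    C ↦ BA

A->AC, B->A, C->BA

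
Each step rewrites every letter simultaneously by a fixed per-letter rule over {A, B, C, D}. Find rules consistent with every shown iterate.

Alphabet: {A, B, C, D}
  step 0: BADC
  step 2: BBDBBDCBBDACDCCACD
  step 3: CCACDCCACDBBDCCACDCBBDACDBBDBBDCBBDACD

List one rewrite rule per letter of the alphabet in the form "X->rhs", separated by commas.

A->C, B->C, C->BBD, D->ACD

  step 2 ⇒ step 3: BBDBBDCBBDACDCCACD ⇒ C·C·ACD·C·C·ACD·BBD·C·C·ACD·C·BBD·ACD·BBD·BBD·C·BBD·ACD
    A ↦ C
    B ↦ C
    C ↦ BBD
    D ↦ ACD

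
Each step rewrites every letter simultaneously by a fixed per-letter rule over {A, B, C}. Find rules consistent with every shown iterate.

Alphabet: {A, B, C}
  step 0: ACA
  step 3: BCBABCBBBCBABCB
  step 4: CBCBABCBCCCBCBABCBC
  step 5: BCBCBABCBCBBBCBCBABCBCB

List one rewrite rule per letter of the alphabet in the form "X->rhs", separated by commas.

A->BAB, B->C, C->B

  step 4 ⇒ step 5: CBCBABCBCCCBCBABCBC ⇒ B·C·B·C·BAB·C·B·C·B·B·B·C·B·C·BAB·C·B·C·B
    A ↦ BAB
    B ↦ C
    C ↦ B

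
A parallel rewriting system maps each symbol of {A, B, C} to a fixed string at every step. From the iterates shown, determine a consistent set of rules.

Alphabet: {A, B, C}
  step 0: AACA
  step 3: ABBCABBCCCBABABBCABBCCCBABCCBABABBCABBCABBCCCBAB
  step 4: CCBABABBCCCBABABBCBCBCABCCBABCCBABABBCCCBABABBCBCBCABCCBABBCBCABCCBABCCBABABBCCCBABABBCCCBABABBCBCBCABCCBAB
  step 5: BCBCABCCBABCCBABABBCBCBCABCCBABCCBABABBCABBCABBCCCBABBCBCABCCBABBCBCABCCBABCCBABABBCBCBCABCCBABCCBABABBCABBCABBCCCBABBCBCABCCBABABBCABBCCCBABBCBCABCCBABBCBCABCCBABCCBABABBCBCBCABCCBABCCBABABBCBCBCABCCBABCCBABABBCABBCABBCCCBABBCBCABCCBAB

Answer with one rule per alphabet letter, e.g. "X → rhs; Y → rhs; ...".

A->CCB, B->AB, C->BC

  step 4 ⇒ step 5: CCBABABBCCCBABABBCBCBCABCCBABCCBABABBCCCBABABBCBCBCABCCBABBCBCABCCBABCCBABABBCCCBABABBCCCBABABBCBCBCABCCBAB ⇒ BC·BC·AB·CCB·AB·CCB·AB·AB·BC·BC·BC·AB·CCB·AB·CCB·AB·AB·BC·AB·BC·AB·BC·CCB·AB·BC·BC·AB·CCB·AB·BC·BC·AB·CCB·AB·CCB·AB·AB·BC·BC·BC·AB·CCB·AB·CCB·AB·AB·BC·AB·BC·AB·BC·CCB·AB·BC·BC·AB·CCB·AB·AB·BC·AB·BC·CCB·AB·BC·BC·AB·CCB·AB·BC·BC·AB·CCB·AB·CCB·AB·AB·BC·BC·BC·AB·CCB·AB·CCB·AB·AB·BC·BC·BC·AB·CCB·AB·CCB·AB·AB·BC·AB·BC·AB·BC·CCB·AB·BC·BC·AB·CCB·AB
    A ↦ CCB
    B ↦ AB
    C ↦ BC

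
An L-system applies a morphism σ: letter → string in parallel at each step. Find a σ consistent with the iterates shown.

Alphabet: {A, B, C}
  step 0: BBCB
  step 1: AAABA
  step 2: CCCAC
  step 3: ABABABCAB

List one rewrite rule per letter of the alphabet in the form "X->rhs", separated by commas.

  step 2 ⇒ step 3: CCCAC ⇒ AB·AB·AB·C·AB
    A ↦ C
    C ↦ AB
  step 0 ⇒ step 1: BBCB ⇒ A·A·AB·A
    B ↦ A

A->C, B->A, C->AB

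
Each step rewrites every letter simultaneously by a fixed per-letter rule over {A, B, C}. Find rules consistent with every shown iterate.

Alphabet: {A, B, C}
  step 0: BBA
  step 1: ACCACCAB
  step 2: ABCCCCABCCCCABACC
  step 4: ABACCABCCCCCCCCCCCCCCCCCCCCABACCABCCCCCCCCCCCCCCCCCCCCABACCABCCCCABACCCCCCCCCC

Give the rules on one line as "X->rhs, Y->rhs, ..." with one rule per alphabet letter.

A->AB, B->ACC, C->CC

  step 1 ⇒ step 2: ACCACCAB ⇒ AB·CC·CC·AB·CC·CC·AB·ACC
    A ↦ AB
    B ↦ ACC
    C ↦ CC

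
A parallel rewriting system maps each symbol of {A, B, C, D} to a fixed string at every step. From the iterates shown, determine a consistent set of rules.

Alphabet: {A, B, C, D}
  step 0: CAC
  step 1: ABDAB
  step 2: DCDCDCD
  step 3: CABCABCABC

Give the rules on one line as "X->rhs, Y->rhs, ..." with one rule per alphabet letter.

  step 2 ⇒ step 3: DCDCDCD ⇒ C·AB·C·AB·C·AB·C
    C ↦ AB
    D ↦ C
  step 0 ⇒ step 1: CAC ⇒ AB·D·AB
    A ↦ D
  step 1 ⇒ step 2: ABDAB ⇒ D·CD·C·D·CD
    B ↦ CD

A->D, B->CD, C->AB, D->C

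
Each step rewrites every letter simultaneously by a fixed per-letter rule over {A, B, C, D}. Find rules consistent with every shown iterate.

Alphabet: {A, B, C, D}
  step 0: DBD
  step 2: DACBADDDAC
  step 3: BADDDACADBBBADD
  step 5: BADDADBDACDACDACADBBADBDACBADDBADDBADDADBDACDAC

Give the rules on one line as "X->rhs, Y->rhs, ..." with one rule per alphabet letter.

A->AD, B->DAC, C->D, D->B

  step 2 ⇒ step 3: DACBADDDAC ⇒ B·AD·D·DAC·AD·B·B·B·AD·D
    A ↦ AD
    B ↦ DAC
    C ↦ D
    D ↦ B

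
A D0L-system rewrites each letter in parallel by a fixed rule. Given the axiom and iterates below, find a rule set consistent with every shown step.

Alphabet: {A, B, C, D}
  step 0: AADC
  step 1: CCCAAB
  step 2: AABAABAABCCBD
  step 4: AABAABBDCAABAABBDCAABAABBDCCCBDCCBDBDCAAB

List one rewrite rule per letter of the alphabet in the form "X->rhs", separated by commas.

A->C, B->BD, C->AAB, D->C

  step 1 ⇒ step 2: CCCAAB ⇒ AAB·AAB·AAB·C·C·BD
    A ↦ C
    B ↦ BD
    C ↦ AAB
  step 0 ⇒ step 1: AADC ⇒ C·C·C·AAB
    D ↦ C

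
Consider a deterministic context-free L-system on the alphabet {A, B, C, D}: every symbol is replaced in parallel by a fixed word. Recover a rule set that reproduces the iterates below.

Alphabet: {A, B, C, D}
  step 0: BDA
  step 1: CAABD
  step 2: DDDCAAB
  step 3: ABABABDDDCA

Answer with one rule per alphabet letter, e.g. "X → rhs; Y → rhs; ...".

A->D, B->CA, C->D, D->AB

  step 2 ⇒ step 3: DDDCAAB ⇒ AB·AB·AB·D·D·D·CA
    A ↦ D
    B ↦ CA
    C ↦ D
    D ↦ AB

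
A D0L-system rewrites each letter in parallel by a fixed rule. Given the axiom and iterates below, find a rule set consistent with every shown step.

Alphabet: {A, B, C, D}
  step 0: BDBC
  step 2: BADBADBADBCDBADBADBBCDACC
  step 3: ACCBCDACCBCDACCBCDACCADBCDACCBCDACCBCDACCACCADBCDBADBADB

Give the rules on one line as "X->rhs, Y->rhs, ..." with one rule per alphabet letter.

  step 2 ⇒ step 3: BADBADBADBCDBADBADBBCDACC ⇒ ACC·B·CD·ACC·B·CD·ACC·B·CD·ACC·ADB·CD·ACC·B·CD·ACC·B·CD·ACC·ACC·ADB·CD·B·ADB·ADB
    A ↦ B
    B ↦ ACC
    C ↦ ADB
    D ↦ CD

A->B, B->ACC, C->ADB, D->CD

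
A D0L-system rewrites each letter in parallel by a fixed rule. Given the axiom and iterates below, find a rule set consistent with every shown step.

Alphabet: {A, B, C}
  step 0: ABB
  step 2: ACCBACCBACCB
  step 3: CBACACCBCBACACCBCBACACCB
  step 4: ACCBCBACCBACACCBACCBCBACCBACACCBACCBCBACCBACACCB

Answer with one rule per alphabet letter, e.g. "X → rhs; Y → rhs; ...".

  step 3 ⇒ step 4: CBACACCBCBACACCBCBACACCB ⇒ AC·CB·CB·AC·CB·AC·AC·CB·AC·CB·CB·AC·CB·AC·AC·CB·AC·CB·CB·AC·CB·AC·AC·CB
    A ↦ CB
    B ↦ CB
    C ↦ AC

A->CB, B->CB, C->AC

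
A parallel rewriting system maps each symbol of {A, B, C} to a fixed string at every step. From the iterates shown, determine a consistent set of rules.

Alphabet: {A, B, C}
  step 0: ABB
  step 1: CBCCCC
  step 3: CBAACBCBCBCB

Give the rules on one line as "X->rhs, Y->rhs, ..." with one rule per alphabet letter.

A->CB, B->CC, C->A

  step 0 ⇒ step 1: ABB ⇒ CB·CC·CC
    A ↦ CB
    B ↦ CC
    C ↦ A  (constrained at step 1)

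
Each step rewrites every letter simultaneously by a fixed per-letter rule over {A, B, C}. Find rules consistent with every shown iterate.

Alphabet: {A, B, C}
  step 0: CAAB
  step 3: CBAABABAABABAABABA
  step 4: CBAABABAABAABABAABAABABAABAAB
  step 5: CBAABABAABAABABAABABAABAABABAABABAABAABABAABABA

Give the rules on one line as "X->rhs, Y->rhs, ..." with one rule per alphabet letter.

A->AB, B->A, C->CB

  step 4 ⇒ step 5: CBAABABAABAABABAABAABABAABAAB ⇒ CB·A·AB·AB·A·AB·A·AB·AB·A·AB·AB·A·AB·A·AB·AB·A·AB·AB·A·AB·A·AB·AB·A·AB·AB·A
    A ↦ AB
    B ↦ A
    C ↦ CB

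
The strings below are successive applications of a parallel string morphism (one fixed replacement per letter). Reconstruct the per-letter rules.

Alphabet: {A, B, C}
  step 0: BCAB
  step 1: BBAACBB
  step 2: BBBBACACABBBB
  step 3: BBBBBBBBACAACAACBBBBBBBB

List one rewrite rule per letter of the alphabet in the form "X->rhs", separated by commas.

  step 2 ⇒ step 3: BBBBACACABBBB ⇒ BB·BB·BB·BB·AC·A·AC·A·AC·BB·BB·BB·BB
    A ↦ AC
    B ↦ BB
    C ↦ A

A->AC, B->BB, C->A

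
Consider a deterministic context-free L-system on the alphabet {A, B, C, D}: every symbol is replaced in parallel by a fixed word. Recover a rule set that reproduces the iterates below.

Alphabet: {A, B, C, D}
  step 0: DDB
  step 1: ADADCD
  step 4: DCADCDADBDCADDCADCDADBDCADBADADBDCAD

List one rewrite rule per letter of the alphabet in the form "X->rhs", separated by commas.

  step 0 ⇒ step 1: DDB ⇒ AD·AD·CD
    B ↦ CD
    D ↦ AD
    A ↦ DC  (constrained at step 1)
    C ↦ B  (constrained at step 1)

A->DC, B->CD, C->B, D->AD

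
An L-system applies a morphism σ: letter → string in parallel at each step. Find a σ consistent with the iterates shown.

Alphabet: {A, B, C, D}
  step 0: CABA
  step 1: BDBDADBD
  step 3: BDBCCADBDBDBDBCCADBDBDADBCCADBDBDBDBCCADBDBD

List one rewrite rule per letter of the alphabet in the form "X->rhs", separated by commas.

  step 0 ⇒ step 1: CABA ⇒ BD·BD·AD·BD
    A ↦ BD
    B ↦ AD
    C ↦ BD
    D ↦ BCC  (constrained at step 1)

A->BD, B->AD, C->BD, D->BCC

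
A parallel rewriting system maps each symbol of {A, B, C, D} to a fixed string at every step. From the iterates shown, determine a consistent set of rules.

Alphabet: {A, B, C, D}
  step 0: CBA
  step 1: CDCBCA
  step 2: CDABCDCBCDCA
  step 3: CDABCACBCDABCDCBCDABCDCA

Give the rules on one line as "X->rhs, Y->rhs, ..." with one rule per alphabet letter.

A->CA, B->CB, C->CD, D->AB

  step 2 ⇒ step 3: CDABCDCBCDCA ⇒ CD·AB·CA·CB·CD·AB·CD·CB·CD·AB·CD·CA
    A ↦ CA
    B ↦ CB
    C ↦ CD
    D ↦ AB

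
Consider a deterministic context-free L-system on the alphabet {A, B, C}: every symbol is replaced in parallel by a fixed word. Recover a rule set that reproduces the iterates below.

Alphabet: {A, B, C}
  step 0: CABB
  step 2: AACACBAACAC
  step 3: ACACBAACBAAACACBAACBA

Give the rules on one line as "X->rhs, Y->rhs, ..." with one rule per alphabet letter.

  step 2 ⇒ step 3: AACACBAACAC ⇒ AC·AC·BA·AC·BA·A·AC·AC·BA·AC·BA
    A ↦ AC
    B ↦ A
    C ↦ BA

A->AC, B->A, C->BA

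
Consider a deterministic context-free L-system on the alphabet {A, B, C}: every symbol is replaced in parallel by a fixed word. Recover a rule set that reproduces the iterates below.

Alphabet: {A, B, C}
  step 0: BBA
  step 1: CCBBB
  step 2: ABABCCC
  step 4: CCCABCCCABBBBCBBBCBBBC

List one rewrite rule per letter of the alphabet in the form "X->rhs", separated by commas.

  step 1 ⇒ step 2: CCBBB ⇒ AB·AB·C·C·C
    B ↦ C
    C ↦ AB
  step 0 ⇒ step 1: BBA ⇒ C·C·BBB
    A ↦ BBB

A->BBB, B->C, C->AB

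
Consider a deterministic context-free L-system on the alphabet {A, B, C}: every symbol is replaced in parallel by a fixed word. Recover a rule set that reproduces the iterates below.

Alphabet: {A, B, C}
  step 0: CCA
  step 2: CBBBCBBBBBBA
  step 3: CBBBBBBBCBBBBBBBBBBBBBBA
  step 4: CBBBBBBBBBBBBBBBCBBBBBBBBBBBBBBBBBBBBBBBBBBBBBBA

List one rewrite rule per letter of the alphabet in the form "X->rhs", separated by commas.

  step 3 ⇒ step 4: CBBBBBBBCBBBBBBBBBBBBBBA ⇒ CB·BB·BB·BB·BB·BB·BB·BB·CB·BB·BB·BB·BB·BB·BB·BB·BB·BB·BB·BB·BB·BB·BB·BA
    A ↦ BA
    B ↦ BB
    C ↦ CB

A->BA, B->BB, C->CB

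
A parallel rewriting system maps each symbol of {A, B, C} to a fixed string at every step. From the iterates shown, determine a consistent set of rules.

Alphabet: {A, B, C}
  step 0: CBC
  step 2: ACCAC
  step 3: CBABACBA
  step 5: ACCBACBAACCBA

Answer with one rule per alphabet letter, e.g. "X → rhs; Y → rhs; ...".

A->C, B->A, C->BA

  step 2 ⇒ step 3: ACCAC ⇒ C·BA·BA·C·BA
    A ↦ C
    C ↦ BA
    B ↦ A  (constrained at step 0)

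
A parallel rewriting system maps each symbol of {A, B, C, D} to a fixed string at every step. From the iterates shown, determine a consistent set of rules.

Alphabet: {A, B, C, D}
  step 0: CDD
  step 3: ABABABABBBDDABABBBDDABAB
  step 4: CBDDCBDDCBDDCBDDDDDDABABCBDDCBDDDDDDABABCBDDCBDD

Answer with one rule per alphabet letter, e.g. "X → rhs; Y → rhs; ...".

A->CB, B->DD, C->BB, D->AB

  step 3 ⇒ step 4: ABABABABBBDDABABBBDDABAB ⇒ CB·DD·CB·DD·CB·DD·CB·DD·DD·DD·AB·AB·CB·DD·CB·DD·DD·DD·AB·AB·CB·DD·CB·DD
    A ↦ CB
    B ↦ DD
    D ↦ AB
    C ↦ BB  (constrained at step 0)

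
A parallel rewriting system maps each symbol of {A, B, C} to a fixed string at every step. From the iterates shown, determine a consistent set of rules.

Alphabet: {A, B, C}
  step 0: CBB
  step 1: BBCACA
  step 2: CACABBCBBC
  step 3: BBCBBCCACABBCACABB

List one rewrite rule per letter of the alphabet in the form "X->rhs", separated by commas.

A->C, B->CA, C->BB

  step 2 ⇒ step 3: CACABBCBBC ⇒ BB·C·BB·C·CA·CA·BB·CA·CA·BB
    A ↦ C
    B ↦ CA
    C ↦ BB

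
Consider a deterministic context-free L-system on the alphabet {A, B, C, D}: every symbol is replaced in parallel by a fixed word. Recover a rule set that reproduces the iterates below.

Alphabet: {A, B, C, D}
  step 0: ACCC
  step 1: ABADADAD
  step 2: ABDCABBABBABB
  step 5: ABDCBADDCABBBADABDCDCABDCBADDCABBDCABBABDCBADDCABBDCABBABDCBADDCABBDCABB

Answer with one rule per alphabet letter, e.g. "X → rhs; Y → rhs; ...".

A->AB, B->DC, C->AD, D->B

  step 1 ⇒ step 2: ABADADAD ⇒ AB·DC·AB·B·AB·B·AB·B
    A ↦ AB
    B ↦ DC
    D ↦ B
  step 0 ⇒ step 1: ACCC ⇒ AB·AD·AD·AD
    C ↦ AD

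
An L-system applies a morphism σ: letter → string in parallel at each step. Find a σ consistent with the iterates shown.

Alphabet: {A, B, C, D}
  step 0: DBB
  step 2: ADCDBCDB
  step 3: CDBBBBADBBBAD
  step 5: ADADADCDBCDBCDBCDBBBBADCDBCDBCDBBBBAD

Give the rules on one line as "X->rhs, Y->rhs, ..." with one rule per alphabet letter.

A->CD, B->AD, C->BB, D->B

  step 2 ⇒ step 3: ADCDBCDB ⇒ CD·B·BB·B·AD·BB·B·AD
    A ↦ CD
    B ↦ AD
    C ↦ BB
    D ↦ B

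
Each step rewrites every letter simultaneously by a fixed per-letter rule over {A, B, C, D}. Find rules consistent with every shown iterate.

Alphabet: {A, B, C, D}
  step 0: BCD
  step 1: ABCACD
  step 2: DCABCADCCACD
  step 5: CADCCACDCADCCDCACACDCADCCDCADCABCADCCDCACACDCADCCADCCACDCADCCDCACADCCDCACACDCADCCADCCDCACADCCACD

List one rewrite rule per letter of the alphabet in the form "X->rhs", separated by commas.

A->DC, B->AB, C->CA, D->CD

  step 1 ⇒ step 2: ABCACD ⇒ DC·AB·CA·DC·CA·CD
    A ↦ DC
    B ↦ AB
    C ↦ CA
    D ↦ CD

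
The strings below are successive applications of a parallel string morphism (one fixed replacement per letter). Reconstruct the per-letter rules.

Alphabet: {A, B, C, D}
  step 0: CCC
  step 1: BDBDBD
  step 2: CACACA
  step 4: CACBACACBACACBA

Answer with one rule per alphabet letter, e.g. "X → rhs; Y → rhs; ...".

A->BA, B->C, C->BD, D->A

  step 1 ⇒ step 2: BDBDBD ⇒ C·A·C·A·C·A
    B ↦ C
    D ↦ A
    A ↦ BA  (constrained at step 2)
  step 0 ⇒ step 1: CCC ⇒ BD·BD·BD
    C ↦ BD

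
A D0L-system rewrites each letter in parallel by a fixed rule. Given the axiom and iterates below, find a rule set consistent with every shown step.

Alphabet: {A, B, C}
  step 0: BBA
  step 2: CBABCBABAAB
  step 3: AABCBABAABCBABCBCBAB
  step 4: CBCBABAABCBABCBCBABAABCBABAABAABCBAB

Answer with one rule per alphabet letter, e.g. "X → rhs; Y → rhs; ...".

  step 3 ⇒ step 4: AABCBABAABCBABCBCBAB ⇒ CB·CB·AB·A·AB·CB·AB·CB·CB·AB·A·AB·CB·AB·A·AB·A·AB·CB·AB
    A ↦ CB
    B ↦ AB
    C ↦ A

A->CB, B->AB, C->A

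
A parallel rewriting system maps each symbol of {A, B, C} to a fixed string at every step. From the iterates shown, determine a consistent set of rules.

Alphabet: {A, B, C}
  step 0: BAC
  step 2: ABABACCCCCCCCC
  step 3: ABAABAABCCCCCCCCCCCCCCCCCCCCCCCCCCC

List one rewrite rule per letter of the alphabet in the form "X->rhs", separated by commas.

A->AB, B->A, C->CCC

  step 2 ⇒ step 3: ABABACCCCCCCCC ⇒ AB·A·AB·A·AB·CCC·CCC·CCC·CCC·CCC·CCC·CCC·CCC·CCC
    A ↦ AB
    B ↦ A
    C ↦ CCC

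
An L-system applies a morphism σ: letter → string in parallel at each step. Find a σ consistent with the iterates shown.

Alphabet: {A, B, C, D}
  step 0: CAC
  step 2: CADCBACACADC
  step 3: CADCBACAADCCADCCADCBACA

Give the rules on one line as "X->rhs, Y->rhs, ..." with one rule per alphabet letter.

  step 2 ⇒ step 3: CADCBACACADC ⇒ CA·DC·BA·CA·A·DC·CA·DC·CA·DC·BA·CA
    A ↦ DC
    B ↦ A
    C ↦ CA
    D ↦ BA

A->DC, B->A, C->CA, D->BA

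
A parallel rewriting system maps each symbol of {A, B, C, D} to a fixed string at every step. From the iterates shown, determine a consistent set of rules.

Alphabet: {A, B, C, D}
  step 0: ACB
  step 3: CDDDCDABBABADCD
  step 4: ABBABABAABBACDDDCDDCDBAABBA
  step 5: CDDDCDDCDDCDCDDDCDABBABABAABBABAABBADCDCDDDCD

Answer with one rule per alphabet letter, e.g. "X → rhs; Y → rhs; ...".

  step 4 ⇒ step 5: ABBABABAABBACDDDCDDCDBAABBA ⇒ CD·D·D·CD·D·CD·D·CD·CD·D·D·CD·AB·BA·BA·BA·AB·BA·BA·AB·BA·D·CD·CD·D·D·CD
    A ↦ CD
    B ↦ D
    C ↦ AB
    D ↦ BA

A->CD, B->D, C->AB, D->BA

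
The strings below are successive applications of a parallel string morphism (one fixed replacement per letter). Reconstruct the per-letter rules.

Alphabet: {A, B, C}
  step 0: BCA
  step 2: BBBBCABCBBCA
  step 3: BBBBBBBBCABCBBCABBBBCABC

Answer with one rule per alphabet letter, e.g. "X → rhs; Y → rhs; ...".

  step 2 ⇒ step 3: BBBBCABCBBCA ⇒ BB·BB·BB·BB·CA·BC·BB·CA·BB·BB·CA·BC
    A ↦ BC
    B ↦ BB
    C ↦ CA

A->BC, B->BB, C->CA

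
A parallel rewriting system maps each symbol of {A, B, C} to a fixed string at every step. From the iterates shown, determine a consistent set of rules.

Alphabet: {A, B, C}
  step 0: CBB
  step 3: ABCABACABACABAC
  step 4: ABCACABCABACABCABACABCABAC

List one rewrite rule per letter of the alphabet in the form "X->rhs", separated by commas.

  step 3 ⇒ step 4: ABCABACABACABAC ⇒ AB·C·AC·AB·C·AB·AC·AB·C·AB·AC·AB·C·AB·AC
    A ↦ AB
    B ↦ C
    C ↦ AC

A->AB, B->C, C->AC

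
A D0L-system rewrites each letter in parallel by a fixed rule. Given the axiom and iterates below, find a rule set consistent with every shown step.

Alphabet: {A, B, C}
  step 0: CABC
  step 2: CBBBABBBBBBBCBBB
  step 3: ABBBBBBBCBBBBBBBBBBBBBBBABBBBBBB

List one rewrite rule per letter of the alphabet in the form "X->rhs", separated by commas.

  step 2 ⇒ step 3: CBBBABBBBBBBCBBB ⇒ AB·BB·BB·BB·CB·BB·BB·BB·BB·BB·BB·BB·AB·BB·BB·BB
    A ↦ CB
    B ↦ BB
    C ↦ AB

A->CB, B->BB, C->AB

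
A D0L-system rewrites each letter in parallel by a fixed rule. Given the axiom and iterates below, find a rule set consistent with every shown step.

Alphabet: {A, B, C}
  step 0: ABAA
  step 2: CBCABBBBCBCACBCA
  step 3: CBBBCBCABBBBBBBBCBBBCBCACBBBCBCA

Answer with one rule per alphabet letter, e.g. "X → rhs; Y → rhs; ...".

A->CA, B->BB, C->CB

  step 2 ⇒ step 3: CBCABBBBCBCACBCA ⇒ CB·BB·CB·CA·BB·BB·BB·BB·CB·BB·CB·CA·CB·BB·CB·CA
    A ↦ CA
    B ↦ BB
    C ↦ CB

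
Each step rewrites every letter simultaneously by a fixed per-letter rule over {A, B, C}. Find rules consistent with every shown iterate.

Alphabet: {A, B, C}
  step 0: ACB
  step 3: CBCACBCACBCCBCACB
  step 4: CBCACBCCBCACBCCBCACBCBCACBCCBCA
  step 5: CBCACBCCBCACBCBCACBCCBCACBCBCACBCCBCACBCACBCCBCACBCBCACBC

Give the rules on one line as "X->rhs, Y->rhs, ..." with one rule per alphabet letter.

A->C, B->CA, C->CB

  step 4 ⇒ step 5: CBCACBCCBCACBCCBCACBCBCACBCCBCA ⇒ CB·CA·CB·C·CB·CA·CB·CB·CA·CB·C·CB·CA·CB·CB·CA·CB·C·CB·CA·CB·CA·CB·C·CB·CA·CB·CB·CA·CB·C
    A ↦ C
    B ↦ CA
    C ↦ CB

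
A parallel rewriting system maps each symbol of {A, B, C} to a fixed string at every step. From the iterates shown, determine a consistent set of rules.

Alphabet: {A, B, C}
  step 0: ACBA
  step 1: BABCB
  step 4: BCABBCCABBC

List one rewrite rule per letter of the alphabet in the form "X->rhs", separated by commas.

A->B, B->C, C->AB

  step 0 ⇒ step 1: ACBA ⇒ B·AB·C·B
    A ↦ B
    B ↦ C
    C ↦ AB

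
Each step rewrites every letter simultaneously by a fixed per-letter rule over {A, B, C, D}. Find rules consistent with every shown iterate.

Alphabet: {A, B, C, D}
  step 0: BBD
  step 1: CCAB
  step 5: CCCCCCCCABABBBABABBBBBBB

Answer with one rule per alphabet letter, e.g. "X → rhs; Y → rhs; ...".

  step 0 ⇒ step 1: BBD ⇒ C·C·AB
    B ↦ C
    D ↦ AB
    A ↦ DD  (constrained at step 1)
    C ↦ BB  (constrained at step 1)

A->DD, B->C, C->BB, D->AB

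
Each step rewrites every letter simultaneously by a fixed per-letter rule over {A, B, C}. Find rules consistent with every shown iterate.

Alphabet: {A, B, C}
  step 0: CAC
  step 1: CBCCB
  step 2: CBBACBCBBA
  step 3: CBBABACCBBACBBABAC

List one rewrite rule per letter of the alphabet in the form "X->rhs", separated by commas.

A->C, B->BA, C->CB

  step 2 ⇒ step 3: CBBACBCBBA ⇒ CB·BA·BA·C·CB·BA·CB·BA·BA·C
    A ↦ C
    B ↦ BA
    C ↦ CB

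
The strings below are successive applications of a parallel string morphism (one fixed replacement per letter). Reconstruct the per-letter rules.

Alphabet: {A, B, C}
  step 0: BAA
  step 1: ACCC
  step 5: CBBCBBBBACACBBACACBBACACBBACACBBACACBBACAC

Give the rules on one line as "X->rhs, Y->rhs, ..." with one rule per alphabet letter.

  step 0 ⇒ step 1: BAA ⇒ AC·C·C
    A ↦ C
    B ↦ AC
    C ↦ BB  (constrained at step 1)

A->C, B->AC, C->BB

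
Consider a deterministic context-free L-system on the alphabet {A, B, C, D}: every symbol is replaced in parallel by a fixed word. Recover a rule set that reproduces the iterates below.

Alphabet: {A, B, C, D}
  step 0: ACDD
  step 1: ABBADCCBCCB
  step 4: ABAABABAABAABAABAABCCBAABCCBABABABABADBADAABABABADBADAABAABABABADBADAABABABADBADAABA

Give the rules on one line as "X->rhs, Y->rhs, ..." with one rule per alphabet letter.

A->AB, B->A, C->BAD, D->CCB

  step 0 ⇒ step 1: ACDD ⇒ AB·BAD·CCB·CCB
    A ↦ AB
    C ↦ BAD
    D ↦ CCB
    B ↦ A  (constrained at step 1)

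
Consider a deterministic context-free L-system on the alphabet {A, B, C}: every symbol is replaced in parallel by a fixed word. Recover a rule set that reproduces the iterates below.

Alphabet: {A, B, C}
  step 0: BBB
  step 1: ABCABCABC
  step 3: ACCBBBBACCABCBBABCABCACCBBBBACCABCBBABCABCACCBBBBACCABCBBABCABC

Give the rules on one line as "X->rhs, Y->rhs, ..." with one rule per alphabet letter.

A->ACC, B->ABC, C->BB

  step 0 ⇒ step 1: BBB ⇒ ABC·ABC·ABC
    B ↦ ABC
    A ↦ ACC  (constrained at step 1)
    C ↦ BB  (constrained at step 1)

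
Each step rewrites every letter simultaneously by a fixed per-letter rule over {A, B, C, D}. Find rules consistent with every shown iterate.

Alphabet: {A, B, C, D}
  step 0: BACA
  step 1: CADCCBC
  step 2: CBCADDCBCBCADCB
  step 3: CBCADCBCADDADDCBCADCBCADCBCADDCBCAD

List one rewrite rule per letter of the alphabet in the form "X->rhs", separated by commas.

  step 2 ⇒ step 3: CBCADDCBCBCADCB ⇒ CB·CAD·CB·C·ADD·ADD·CB·CAD·CB·CAD·CB·C·ADD·CB·CAD
    A ↦ C
    B ↦ CAD
    C ↦ CB
    D ↦ ADD

A->C, B->CAD, C->CB, D->ADD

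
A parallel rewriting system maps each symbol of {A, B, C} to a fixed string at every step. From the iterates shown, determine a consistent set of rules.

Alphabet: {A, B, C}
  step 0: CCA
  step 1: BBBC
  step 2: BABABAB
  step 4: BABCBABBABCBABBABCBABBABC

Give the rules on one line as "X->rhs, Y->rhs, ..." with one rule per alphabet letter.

  step 1 ⇒ step 2: BBBC ⇒ BA·BA·BA·B
    B ↦ BA
    C ↦ B
  step 0 ⇒ step 1: CCA ⇒ B·B·BC
    A ↦ BC

A->BC, B->BA, C->B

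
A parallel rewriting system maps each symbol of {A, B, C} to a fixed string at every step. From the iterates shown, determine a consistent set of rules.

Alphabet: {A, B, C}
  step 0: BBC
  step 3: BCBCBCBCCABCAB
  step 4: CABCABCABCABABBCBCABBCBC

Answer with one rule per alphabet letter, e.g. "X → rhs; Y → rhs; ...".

A->BCB, B->C, C->AB

  step 3 ⇒ step 4: BCBCBCBCCABCAB ⇒ C·AB·C·AB·C·AB·C·AB·AB·BCB·C·AB·BCB·C
    A ↦ BCB
    B ↦ C
    C ↦ AB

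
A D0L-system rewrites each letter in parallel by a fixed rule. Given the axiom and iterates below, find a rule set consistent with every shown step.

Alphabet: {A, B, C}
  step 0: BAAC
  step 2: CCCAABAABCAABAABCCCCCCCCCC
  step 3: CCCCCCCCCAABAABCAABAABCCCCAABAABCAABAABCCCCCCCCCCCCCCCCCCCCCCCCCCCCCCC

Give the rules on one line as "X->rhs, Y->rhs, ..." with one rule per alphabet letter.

A->AAB, B->C, C->CCC

  step 2 ⇒ step 3: CCCAABAABCAABAABCCCCCCCCCC ⇒ CCC·CCC·CCC·AAB·AAB·C·AAB·AAB·C·CCC·AAB·AAB·C·AAB·AAB·C·CCC·CCC·CCC·CCC·CCC·CCC·CCC·CCC·CCC·CCC
    A ↦ AAB
    B ↦ C
    C ↦ CCC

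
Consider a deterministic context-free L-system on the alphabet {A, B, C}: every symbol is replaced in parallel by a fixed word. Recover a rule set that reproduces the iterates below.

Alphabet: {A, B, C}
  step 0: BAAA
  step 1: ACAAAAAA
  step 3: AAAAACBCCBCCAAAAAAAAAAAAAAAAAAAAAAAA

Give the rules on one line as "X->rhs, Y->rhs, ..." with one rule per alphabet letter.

A->AA, B->AC, C->BCC

  step 0 ⇒ step 1: BAAA ⇒ AC·AA·AA·AA
    A ↦ AA
    B ↦ AC
    C ↦ BCC  (constrained at step 1)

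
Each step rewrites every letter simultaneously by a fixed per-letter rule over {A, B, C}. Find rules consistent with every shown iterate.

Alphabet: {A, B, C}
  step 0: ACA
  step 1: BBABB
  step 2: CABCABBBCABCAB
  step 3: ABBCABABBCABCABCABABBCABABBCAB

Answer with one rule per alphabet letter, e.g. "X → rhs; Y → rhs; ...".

  step 2 ⇒ step 3: CABCABBBCABCAB ⇒ A·BB·CAB·A·BB·CAB·CAB·CAB·A·BB·CAB·A·BB·CAB
    A ↦ BB
    B ↦ CAB
    C ↦ A

A->BB, B->CAB, C->A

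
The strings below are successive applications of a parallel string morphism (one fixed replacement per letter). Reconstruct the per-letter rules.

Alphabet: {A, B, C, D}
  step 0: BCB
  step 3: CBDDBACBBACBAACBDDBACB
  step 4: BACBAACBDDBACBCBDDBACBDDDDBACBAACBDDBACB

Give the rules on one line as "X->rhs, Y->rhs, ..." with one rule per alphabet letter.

A->DD, B->CB, C->BA, D->A

  step 3 ⇒ step 4: CBDDBACBBACBAACBDDBACB ⇒ BA·CB·A·A·CB·DD·BA·CB·CB·DD·BA·CB·DD·DD·BA·CB·A·A·CB·DD·BA·CB
    A ↦ DD
    B ↦ CB
    C ↦ BA
    D ↦ A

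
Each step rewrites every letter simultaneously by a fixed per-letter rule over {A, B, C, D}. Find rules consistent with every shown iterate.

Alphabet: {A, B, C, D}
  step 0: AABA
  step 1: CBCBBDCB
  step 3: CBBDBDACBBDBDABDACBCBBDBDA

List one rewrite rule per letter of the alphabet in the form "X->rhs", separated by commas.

A->CB, B->BD, C->AB, D->A

  step 0 ⇒ step 1: AABA ⇒ CB·CB·BD·CB
    A ↦ CB
    B ↦ BD
    C ↦ AB  (constrained at step 1)
    D ↦ A  (constrained at step 1)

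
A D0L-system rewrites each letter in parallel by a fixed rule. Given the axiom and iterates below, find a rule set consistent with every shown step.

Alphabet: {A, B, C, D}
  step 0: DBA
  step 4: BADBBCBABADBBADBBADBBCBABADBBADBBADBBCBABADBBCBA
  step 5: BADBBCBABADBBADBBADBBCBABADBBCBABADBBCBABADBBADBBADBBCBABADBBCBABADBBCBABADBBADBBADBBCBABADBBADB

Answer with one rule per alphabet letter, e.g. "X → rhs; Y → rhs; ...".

A->DB, B->BA, C->DB, D->BC

  step 4 ⇒ step 5: BADBBCBABADBBADBBADBBCBABADBBADBBADBBCBABADBBCBA ⇒ BA·DB·BC·BA·BA·DB·BA·DB·BA·DB·BC·BA·BA·DB·BC·BA·BA·DB·BC·BA·BA·DB·BA·DB·BA·DB·BC·BA·BA·DB·BC·BA·BA·DB·BC·BA·BA·DB·BA·DB·BA·DB·BC·BA·BA·DB·BA·DB
    A ↦ DB
    B ↦ BA
    C ↦ DB
    D ↦ BC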